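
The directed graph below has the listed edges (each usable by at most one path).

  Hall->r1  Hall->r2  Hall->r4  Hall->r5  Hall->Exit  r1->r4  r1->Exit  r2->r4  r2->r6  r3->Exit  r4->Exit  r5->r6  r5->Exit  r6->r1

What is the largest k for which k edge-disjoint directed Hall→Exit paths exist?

Assign every edge capacity 1; by Menger, the answer equals the max flow.
Path Hall→Exit (+1); total 1.
Path Hall→r1→Exit (+1); total 2.
Path Hall→r4→Exit (+1); total 3.
Path Hall→r5→Exit (+1); total 4.
No residual Hall→Exit path; max flow = 4.
Certifying cut of size 4: {Hall→Exit, Hall→r5, r1→Exit, r4→Exit}.

4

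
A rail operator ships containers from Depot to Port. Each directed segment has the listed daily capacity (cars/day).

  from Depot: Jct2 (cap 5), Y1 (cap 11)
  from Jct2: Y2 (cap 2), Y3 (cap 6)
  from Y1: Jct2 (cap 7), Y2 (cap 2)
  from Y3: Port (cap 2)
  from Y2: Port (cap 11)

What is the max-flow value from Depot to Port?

6

Augment Depot→Jct2→Y3→Port: bottleneck 2, flow now 2.
Augment Depot→Jct2→Y2→Port: bottleneck 2, flow now 4.
Augment Depot→Y1→Y2→Port: bottleneck 2, flow now 6.
No augmenting path remains; maximum flow = 6.
In the residual graph, reachable from Depot: {Depot, Jct2, Y1, Y3}.
Min-cut edges: Jct2→Y2 (2), Y1→Y2 (2), Y3→Port (2); capacity 2 + 2 + 2 = 6.
This cut is saturated, so no flow can exceed 6.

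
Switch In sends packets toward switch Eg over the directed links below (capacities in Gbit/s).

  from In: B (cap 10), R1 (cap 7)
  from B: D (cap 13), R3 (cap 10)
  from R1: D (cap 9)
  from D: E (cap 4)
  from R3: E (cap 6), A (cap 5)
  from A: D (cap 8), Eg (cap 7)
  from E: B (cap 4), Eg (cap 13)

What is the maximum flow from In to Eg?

Augment In→B→D→E→Eg: bottleneck 4, flow now 4.
Augment In→B→R3→A→Eg: bottleneck 5, flow now 9.
Augment In→B→R3→E→Eg: bottleneck 1, flow now 10.
Augment In→R1→D→B→R3→E→Eg: bottleneck 4, flow now 14. (uses reverse residual edge)
No augmenting path remains; maximum flow = 14.
In the residual graph, reachable from In: {In, R1, D}.
Min-cut edges: In→B (10), D→E (4); capacity 10 + 4 = 14.
This cut is saturated, so no flow can exceed 14.

14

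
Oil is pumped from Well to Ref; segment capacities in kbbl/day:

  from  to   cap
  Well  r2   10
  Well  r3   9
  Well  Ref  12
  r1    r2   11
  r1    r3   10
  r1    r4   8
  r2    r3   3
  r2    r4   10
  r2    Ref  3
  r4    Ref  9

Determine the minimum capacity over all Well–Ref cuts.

Augment Well→Ref: bottleneck 12, flow now 12.
Augment Well→r2→Ref: bottleneck 3, flow now 15.
Augment Well→r2→r4→Ref: bottleneck 7, flow now 22.
No augmenting path remains; maximum flow = 22.
By max-flow min-cut, the minimum cut capacity equals the max flow.
In the residual graph, reachable from Well: {Well, r3}.
Min-cut edges: Well→r2 (10), Well→Ref (12); capacity 10 + 12 = 22.

22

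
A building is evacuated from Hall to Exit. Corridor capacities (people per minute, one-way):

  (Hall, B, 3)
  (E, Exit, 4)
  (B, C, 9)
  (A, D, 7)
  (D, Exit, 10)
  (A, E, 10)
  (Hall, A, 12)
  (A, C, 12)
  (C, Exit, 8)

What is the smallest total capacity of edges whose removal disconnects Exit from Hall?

15

Augment Hall→A→C→Exit: bottleneck 8, flow now 8.
Augment Hall→A→D→Exit: bottleneck 4, flow now 12.
Augment Hall→B→C→A→D→Exit: bottleneck 3, flow now 15. (uses reverse residual edge)
No augmenting path remains; maximum flow = 15.
By max-flow min-cut, the minimum cut capacity equals the max flow.
In the residual graph, reachable from Hall: {Hall}.
Min-cut edges: Hall→A (12), Hall→B (3); capacity 12 + 3 = 15.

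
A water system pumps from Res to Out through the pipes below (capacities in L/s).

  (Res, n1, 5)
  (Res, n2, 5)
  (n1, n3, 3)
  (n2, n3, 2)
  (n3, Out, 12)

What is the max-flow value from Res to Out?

5

Augment Res→n1→n3→Out: bottleneck 3, flow now 3.
Augment Res→n2→n3→Out: bottleneck 2, flow now 5.
No augmenting path remains; maximum flow = 5.
In the residual graph, reachable from Res: {Res, n1, n2}.
Min-cut edges: n1→n3 (3), n2→n3 (2); capacity 3 + 2 = 5.
This cut is saturated, so no flow can exceed 5.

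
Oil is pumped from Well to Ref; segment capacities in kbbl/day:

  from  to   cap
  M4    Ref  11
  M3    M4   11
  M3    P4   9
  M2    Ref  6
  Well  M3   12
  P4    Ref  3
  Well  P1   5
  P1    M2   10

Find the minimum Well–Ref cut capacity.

Augment Well→P1→M2→Ref: bottleneck 5, flow now 5.
Augment Well→M3→M4→Ref: bottleneck 11, flow now 16.
Augment Well→M3→P4→Ref: bottleneck 1, flow now 17.
No augmenting path remains; maximum flow = 17.
By max-flow min-cut, the minimum cut capacity equals the max flow.
In the residual graph, reachable from Well: {Well}.
Min-cut edges: Well→P1 (5), Well→M3 (12); capacity 5 + 12 = 17.

17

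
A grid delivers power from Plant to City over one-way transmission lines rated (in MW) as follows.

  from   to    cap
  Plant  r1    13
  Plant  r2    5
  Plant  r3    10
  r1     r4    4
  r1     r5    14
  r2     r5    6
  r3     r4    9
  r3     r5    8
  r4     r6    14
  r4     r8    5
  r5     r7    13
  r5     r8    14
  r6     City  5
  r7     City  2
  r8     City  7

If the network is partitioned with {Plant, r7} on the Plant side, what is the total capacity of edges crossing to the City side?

Edges leaving {Plant, r7}: Plant→r1 (13), Plant→r2 (5), Plant→r3 (10), r7→City (2).
Cut capacity = 13 + 5 + 10 + 2 = 30.

30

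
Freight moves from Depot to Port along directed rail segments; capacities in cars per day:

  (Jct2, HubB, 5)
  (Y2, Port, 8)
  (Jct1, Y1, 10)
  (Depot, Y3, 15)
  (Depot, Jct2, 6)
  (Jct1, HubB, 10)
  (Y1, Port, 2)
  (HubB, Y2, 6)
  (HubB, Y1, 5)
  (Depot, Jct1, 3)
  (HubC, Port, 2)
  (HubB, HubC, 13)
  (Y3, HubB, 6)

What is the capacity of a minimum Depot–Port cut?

Augment Depot→Jct1→Y1→Port: bottleneck 2, flow now 2.
Augment Depot→Y3→HubB→HubC→Port: bottleneck 2, flow now 4.
Augment Depot→Y3→HubB→Y2→Port: bottleneck 4, flow now 8.
Augment Depot→Jct1→HubB→Y2→Port: bottleneck 1, flow now 9.
Augment Depot→Jct2→HubB→Y2→Port: bottleneck 1, flow now 10.
No augmenting path remains; maximum flow = 10.
By max-flow min-cut, the minimum cut capacity equals the max flow.
In the residual graph, reachable from Depot: {Depot, Y3, Jct1, Jct2, HubB, HubC, Y1}.
Min-cut edges: HubB→Y2 (6), HubC→Port (2), Y1→Port (2); capacity 6 + 2 + 2 = 10.

10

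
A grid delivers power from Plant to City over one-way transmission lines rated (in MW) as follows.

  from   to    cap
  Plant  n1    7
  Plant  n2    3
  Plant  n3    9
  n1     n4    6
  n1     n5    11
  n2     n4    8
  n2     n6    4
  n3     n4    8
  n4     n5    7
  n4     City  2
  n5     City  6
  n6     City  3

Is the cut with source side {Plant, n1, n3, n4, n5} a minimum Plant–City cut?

Yes — it is a minimum cut (capacity 11).

Given cut capacity: 3 + 2 + 6 = 11.
Augment Plant→n1→n4→City: bottleneck 2, flow now 2.
Augment Plant→n1→n5→City: bottleneck 5, flow now 7.
Augment Plant→n2→n6→City: bottleneck 3, flow now 10.
Augment Plant→n3→n4→n5→City: bottleneck 1, flow now 11.
No augmenting path remains; maximum flow = 11.
Cut capacity 11 equals the max flow, so it is a minimum cut.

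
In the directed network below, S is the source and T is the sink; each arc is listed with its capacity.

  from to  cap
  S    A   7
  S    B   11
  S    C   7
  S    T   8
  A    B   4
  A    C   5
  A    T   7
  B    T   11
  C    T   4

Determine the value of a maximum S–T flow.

30

Augment S→T: bottleneck 8, flow now 8.
Augment S→A→T: bottleneck 7, flow now 15.
Augment S→B→T: bottleneck 11, flow now 26.
Augment S→C→T: bottleneck 4, flow now 30.
No augmenting path remains; maximum flow = 30.
In the residual graph, reachable from S: {S, C}.
Min-cut edges: S→A (7), S→B (11), S→T (8), C→T (4); capacity 7 + 11 + 8 + 4 = 30.
This cut is saturated, so no flow can exceed 30.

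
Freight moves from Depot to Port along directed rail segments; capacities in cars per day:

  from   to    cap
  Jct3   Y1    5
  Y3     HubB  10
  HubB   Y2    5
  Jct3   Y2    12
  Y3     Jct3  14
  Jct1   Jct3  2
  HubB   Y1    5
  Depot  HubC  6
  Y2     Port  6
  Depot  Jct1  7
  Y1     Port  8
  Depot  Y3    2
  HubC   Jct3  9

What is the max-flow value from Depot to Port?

Augment Depot→HubC→Jct3→Y1→Port: bottleneck 5, flow now 5.
Augment Depot→HubC→Jct3→Y2→Port: bottleneck 1, flow now 6.
Augment Depot→Jct1→Jct3→Y2→Port: bottleneck 2, flow now 8.
Augment Depot→Y3→HubB→Y1→Port: bottleneck 2, flow now 10.
No augmenting path remains; maximum flow = 10.
In the residual graph, reachable from Depot: {Depot, Jct1}.
Min-cut edges: Depot→HubC (6), Depot→Y3 (2), Jct1→Jct3 (2); capacity 6 + 2 + 2 = 10.
This cut is saturated, so no flow can exceed 10.

10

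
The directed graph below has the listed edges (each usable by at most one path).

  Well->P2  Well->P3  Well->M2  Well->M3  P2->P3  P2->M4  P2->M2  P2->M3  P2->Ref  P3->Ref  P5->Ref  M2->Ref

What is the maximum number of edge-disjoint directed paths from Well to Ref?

Assign every edge capacity 1; by Menger, the answer equals the max flow.
Path Well→P2→Ref (+1); total 1.
Path Well→P3→Ref (+1); total 2.
Path Well→M2→Ref (+1); total 3.
No residual Well→Ref path; max flow = 3.
Certifying cut of size 3: {Well→M2, Well→P2, Well→P3}.

3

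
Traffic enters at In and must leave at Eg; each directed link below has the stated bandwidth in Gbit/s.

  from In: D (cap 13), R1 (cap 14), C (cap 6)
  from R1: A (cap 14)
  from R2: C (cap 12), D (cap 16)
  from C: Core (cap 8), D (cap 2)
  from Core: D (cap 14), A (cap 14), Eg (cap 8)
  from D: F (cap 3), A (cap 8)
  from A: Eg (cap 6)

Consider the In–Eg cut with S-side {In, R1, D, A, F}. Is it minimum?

Yes — it is a minimum cut (capacity 12).

Given cut capacity: 6 + 6 = 12.
Augment In→R1→A→Eg: bottleneck 6, flow now 6.
Augment In→C→Core→Eg: bottleneck 6, flow now 12.
No augmenting path remains; maximum flow = 12.
Cut capacity 12 equals the max flow, so it is a minimum cut.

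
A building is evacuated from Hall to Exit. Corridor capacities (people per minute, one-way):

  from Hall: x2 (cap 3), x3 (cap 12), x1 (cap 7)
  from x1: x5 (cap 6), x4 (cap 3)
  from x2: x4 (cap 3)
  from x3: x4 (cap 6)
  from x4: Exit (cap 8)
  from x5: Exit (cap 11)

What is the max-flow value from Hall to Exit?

Augment Hall→x1→x4→Exit: bottleneck 3, flow now 3.
Augment Hall→x1→x5→Exit: bottleneck 4, flow now 7.
Augment Hall→x2→x4→Exit: bottleneck 3, flow now 10.
Augment Hall→x3→x4→Exit: bottleneck 2, flow now 12.
Augment Hall→x3→x4→x1→x5→Exit: bottleneck 2, flow now 14. (uses reverse residual edge)
No augmenting path remains; maximum flow = 14.
In the residual graph, reachable from Hall: {Hall, x1, x2, x3, x4}.
Min-cut edges: x1→x5 (6), x4→Exit (8); capacity 6 + 8 = 14.
This cut is saturated, so no flow can exceed 14.

14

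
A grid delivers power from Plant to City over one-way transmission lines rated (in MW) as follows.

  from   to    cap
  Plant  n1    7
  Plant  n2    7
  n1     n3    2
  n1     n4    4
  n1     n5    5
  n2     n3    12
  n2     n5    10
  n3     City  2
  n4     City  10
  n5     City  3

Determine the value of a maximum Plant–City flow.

9

Augment Plant→n1→n3→City: bottleneck 2, flow now 2.
Augment Plant→n1→n4→City: bottleneck 4, flow now 6.
Augment Plant→n1→n5→City: bottleneck 1, flow now 7.
Augment Plant→n2→n5→City: bottleneck 2, flow now 9.
No augmenting path remains; maximum flow = 9.
In the residual graph, reachable from Plant: {Plant, n1, n2, n3, n5}.
Min-cut edges: n1→n4 (4), n3→City (2), n5→City (3); capacity 4 + 2 + 3 = 9.
This cut is saturated, so no flow can exceed 9.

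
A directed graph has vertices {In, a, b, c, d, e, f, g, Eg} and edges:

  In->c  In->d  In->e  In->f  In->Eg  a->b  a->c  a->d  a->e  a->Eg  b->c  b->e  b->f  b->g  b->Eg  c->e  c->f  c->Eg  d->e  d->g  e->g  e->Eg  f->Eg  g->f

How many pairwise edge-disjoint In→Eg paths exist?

Assign every edge capacity 1; by Menger, the answer equals the max flow.
Path In→Eg (+1); total 1.
Path In→c→Eg (+1); total 2.
Path In→e→Eg (+1); total 3.
Path In→f→Eg (+1); total 4.
No residual In→Eg path; max flow = 4.
Certifying cut of size 4: {In→Eg, In→c, e→Eg, f→Eg}.

4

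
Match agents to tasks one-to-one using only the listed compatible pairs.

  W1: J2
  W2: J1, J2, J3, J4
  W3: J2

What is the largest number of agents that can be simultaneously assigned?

Unit-capacity flow: source→left, listed edges, right→sink; max matching = max flow.
Augmenting path W1→J2 (+1); matched 1.
Augmenting path W2→J1 (+1); matched 2.
No augmenting path remains; maximum matching = 2.
König certificate: {W2, J2} is a vertex cover of size 2 (every listed pair touches it), so no matching can be larger.

2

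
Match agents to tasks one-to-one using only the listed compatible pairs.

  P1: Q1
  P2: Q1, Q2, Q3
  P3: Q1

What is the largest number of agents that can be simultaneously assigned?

Unit-capacity flow: source→left, listed edges, right→sink; max matching = max flow.
Augmenting path P1→Q1 (+1); matched 1.
Augmenting path P2→Q2 (+1); matched 2.
No augmenting path remains; maximum matching = 2.
König certificate: {P2, Q1} is a vertex cover of size 2 (every listed pair touches it), so no matching can be larger.

2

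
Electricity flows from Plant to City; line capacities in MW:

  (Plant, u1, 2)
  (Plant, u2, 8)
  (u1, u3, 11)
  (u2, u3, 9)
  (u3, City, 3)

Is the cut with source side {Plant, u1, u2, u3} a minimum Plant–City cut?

Given cut capacity: 3 = 3.
Augment Plant→u1→u3→City: bottleneck 2, flow now 2.
Augment Plant→u2→u3→City: bottleneck 1, flow now 3.
No augmenting path remains; maximum flow = 3.
Cut capacity 3 equals the max flow, so it is a minimum cut.

Yes — it is a minimum cut (capacity 3).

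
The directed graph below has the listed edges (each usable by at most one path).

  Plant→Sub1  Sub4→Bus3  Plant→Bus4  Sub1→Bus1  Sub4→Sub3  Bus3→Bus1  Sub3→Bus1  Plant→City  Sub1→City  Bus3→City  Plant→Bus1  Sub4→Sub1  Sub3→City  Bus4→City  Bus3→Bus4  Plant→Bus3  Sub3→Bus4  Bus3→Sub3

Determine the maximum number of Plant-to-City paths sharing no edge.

4

Assign every edge capacity 1; by Menger, the answer equals the max flow.
Path Plant→City (+1); total 1.
Path Plant→Sub1→City (+1); total 2.
Path Plant→Bus4→City (+1); total 3.
Path Plant→Bus3→City (+1); total 4.
No residual Plant→City path; max flow = 4.
Certifying cut of size 4: {Plant→Bus3, Plant→Bus4, Plant→City, Plant→Sub1}.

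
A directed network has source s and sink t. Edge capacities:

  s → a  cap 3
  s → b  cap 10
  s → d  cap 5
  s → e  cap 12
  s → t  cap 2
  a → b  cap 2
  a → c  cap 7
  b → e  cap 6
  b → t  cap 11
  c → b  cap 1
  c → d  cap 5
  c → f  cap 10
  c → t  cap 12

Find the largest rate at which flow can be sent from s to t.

15

Augment s→t: bottleneck 2, flow now 2.
Augment s→b→t: bottleneck 10, flow now 12.
Augment s→a→b→t: bottleneck 1, flow now 13.
Augment s→a→c→t: bottleneck 2, flow now 15.
No augmenting path remains; maximum flow = 15.
In the residual graph, reachable from s: {s, d, e}.
Min-cut edges: s→a (3), s→b (10), s→t (2); capacity 3 + 10 + 2 = 15.
This cut is saturated, so no flow can exceed 15.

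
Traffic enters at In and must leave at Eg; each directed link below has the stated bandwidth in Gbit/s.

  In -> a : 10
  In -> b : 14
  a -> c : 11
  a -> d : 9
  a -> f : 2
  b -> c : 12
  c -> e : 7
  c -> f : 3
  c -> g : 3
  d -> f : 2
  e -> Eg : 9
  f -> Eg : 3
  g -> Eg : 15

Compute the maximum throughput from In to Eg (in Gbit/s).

Augment In→a→f→Eg: bottleneck 2, flow now 2.
Augment In→a→c→e→Eg: bottleneck 7, flow now 9.
Augment In→a→c→f→Eg: bottleneck 1, flow now 10.
Augment In→b→c→g→Eg: bottleneck 3, flow now 13.
No augmenting path remains; maximum flow = 13.
In the residual graph, reachable from In: {In, a, b, c, d, f}.
Min-cut edges: c→e (7), c→g (3), f→Eg (3); capacity 7 + 3 + 3 = 13.
This cut is saturated, so no flow can exceed 13.

13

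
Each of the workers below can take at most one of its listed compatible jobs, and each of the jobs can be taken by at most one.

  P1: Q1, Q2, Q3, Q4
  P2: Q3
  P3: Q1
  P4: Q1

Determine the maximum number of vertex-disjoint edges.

3

Unit-capacity flow: source→left, listed edges, right→sink; max matching = max flow.
Augmenting path P1→Q1 (+1); matched 1.
Augmenting path P2→Q3 (+1); matched 2.
Augmenting path P3→Q1→P1→Q2 (+1); matched 3.
No augmenting path remains; maximum matching = 3.
König certificate: {P1, P2, Q1} is a vertex cover of size 3 (every listed pair touches it), so no matching can be larger.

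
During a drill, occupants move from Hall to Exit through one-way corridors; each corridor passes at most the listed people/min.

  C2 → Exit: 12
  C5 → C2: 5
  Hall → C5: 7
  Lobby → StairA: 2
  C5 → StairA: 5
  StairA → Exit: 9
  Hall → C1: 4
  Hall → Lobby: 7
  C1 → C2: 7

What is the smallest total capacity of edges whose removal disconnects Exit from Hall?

Augment Hall→Lobby→StairA→Exit: bottleneck 2, flow now 2.
Augment Hall→C1→C2→Exit: bottleneck 4, flow now 6.
Augment Hall→C5→StairA→Exit: bottleneck 5, flow now 11.
Augment Hall→C5→C2→Exit: bottleneck 2, flow now 13.
No augmenting path remains; maximum flow = 13.
By max-flow min-cut, the minimum cut capacity equals the max flow.
In the residual graph, reachable from Hall: {Hall, Lobby}.
Min-cut edges: Hall→C1 (4), Hall→C5 (7), Lobby→StairA (2); capacity 4 + 7 + 2 = 13.

13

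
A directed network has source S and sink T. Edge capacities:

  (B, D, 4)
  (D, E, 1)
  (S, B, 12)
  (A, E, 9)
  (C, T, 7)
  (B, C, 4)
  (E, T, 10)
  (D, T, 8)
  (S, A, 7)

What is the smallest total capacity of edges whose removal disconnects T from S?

15

Augment S→A→E→T: bottleneck 7, flow now 7.
Augment S→B→C→T: bottleneck 4, flow now 11.
Augment S→B→D→T: bottleneck 4, flow now 15.
No augmenting path remains; maximum flow = 15.
By max-flow min-cut, the minimum cut capacity equals the max flow.
In the residual graph, reachable from S: {S, B}.
Min-cut edges: S→A (7), B→C (4), B→D (4); capacity 7 + 4 + 4 = 15.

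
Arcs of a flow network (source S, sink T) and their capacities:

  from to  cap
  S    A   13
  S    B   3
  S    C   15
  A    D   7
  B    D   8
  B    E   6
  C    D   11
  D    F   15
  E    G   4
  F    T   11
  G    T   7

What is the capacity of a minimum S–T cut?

Augment S→A→D→F→T: bottleneck 7, flow now 7.
Augment S→B→D→F→T: bottleneck 3, flow now 10.
Augment S→C→D→F→T: bottleneck 1, flow now 11.
Augment S→C→D→B→E→G→T: bottleneck 3, flow now 14. (uses reverse residual edge)
No augmenting path remains; maximum flow = 14.
By max-flow min-cut, the minimum cut capacity equals the max flow.
In the residual graph, reachable from S: {S, A, C, D, F}.
Min-cut edges: S→B (3), F→T (11); capacity 3 + 11 = 14.

14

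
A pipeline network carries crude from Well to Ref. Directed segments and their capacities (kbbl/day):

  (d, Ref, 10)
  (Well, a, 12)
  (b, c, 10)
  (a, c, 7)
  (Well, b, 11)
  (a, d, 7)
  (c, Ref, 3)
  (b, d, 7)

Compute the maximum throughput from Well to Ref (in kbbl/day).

Augment Well→a→c→Ref: bottleneck 3, flow now 3.
Augment Well→a→d→Ref: bottleneck 7, flow now 10.
Augment Well→b→d→Ref: bottleneck 3, flow now 13.
No augmenting path remains; maximum flow = 13.
In the residual graph, reachable from Well: {Well, a, b, c, d}.
Min-cut edges: c→Ref (3), d→Ref (10); capacity 3 + 10 = 13.
This cut is saturated, so no flow can exceed 13.

13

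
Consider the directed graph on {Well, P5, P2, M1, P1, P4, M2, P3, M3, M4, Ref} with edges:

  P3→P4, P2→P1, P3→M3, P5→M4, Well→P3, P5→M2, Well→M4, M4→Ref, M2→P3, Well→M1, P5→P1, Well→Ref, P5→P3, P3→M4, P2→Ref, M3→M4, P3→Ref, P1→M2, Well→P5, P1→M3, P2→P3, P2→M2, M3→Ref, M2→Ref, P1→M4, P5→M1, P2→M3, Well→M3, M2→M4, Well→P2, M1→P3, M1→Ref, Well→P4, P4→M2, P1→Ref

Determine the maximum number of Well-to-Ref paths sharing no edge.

8

Assign every edge capacity 1; by Menger, the answer equals the max flow.
Path Well→Ref (+1); total 1.
Path Well→P2→Ref (+1); total 2.
Path Well→M1→Ref (+1); total 3.
Path Well→P3→Ref (+1); total 4.
Path Well→M3→Ref (+1); total 5.
Path Well→M4→Ref (+1); total 6.
Path Well→P5→P1→Ref (+1); total 7.
Path Well→P4→M2→Ref (+1); total 8.
No residual Well→Ref path; max flow = 8.
Certifying cut of size 8: {Well→M1, Well→M3, Well→M4, Well→P2, Well→P3, Well→P4, Well→P5, Well→Ref}.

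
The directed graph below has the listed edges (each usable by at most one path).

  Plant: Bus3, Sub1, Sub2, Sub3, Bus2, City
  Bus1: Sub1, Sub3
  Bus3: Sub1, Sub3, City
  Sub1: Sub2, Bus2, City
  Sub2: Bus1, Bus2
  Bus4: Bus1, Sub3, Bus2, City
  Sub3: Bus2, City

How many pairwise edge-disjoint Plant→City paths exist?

4

Assign every edge capacity 1; by Menger, the answer equals the max flow.
Path Plant→City (+1); total 1.
Path Plant→Bus3→City (+1); total 2.
Path Plant→Sub1→City (+1); total 3.
Path Plant→Sub3→City (+1); total 4.
No residual Plant→City path; max flow = 4.
Certifying cut of size 4: {Plant→Bus3, Plant→City, Sub1→City, Sub3→City}.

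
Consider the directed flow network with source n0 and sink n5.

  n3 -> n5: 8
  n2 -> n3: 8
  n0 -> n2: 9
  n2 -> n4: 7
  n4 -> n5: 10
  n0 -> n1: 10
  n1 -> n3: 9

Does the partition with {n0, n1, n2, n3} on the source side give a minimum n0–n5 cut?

Given cut capacity: 7 + 8 = 15.
Augment n0→n1→n3→n5: bottleneck 8, flow now 8.
Augment n0→n2→n4→n5: bottleneck 7, flow now 15.
No augmenting path remains; maximum flow = 15.
Cut capacity 15 equals the max flow, so it is a minimum cut.

Yes — it is a minimum cut (capacity 15).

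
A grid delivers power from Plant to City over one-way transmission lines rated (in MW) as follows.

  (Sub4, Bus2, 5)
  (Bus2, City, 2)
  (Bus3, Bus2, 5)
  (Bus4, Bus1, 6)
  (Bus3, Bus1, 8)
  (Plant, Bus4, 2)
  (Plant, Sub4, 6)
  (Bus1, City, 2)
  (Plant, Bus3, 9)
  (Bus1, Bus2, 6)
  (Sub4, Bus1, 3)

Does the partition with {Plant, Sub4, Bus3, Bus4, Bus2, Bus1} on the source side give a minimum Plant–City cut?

Yes — it is a minimum cut (capacity 4).

Given cut capacity: 2 + 2 = 4.
Augment Plant→Sub4→Bus2→City: bottleneck 2, flow now 2.
Augment Plant→Sub4→Bus1→City: bottleneck 2, flow now 4.
No augmenting path remains; maximum flow = 4.
Cut capacity 4 equals the max flow, so it is a minimum cut.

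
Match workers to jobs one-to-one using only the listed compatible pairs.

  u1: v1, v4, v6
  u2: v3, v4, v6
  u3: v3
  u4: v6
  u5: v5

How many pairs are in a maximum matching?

Unit-capacity flow: source→left, listed edges, right→sink; max matching = max flow.
Augmenting path u1→v1 (+1); matched 1.
Augmenting path u2→v3 (+1); matched 2.
Augmenting path u4→v6 (+1); matched 3.
Augmenting path u5→v5 (+1); matched 4.
Augmenting path u3→v3→u2→v4 (+1); matched 5.
No augmenting path remains; maximum matching = 5.
König certificate: {u1, u2, u3, u4, u5} is a vertex cover of size 5 (every listed pair touches it), so no matching can be larger.

5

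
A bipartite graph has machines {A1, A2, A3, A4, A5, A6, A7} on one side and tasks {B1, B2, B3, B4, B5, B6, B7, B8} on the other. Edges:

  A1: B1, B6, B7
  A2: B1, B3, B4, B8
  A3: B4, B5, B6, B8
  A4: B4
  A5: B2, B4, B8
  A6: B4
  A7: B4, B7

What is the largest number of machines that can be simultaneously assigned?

6

Unit-capacity flow: source→left, listed edges, right→sink; max matching = max flow.
Augmenting path A1→B1 (+1); matched 1.
Augmenting path A2→B3 (+1); matched 2.
Augmenting path A3→B4 (+1); matched 3.
Augmenting path A5→B2 (+1); matched 4.
Augmenting path A7→B7 (+1); matched 5.
Augmenting path A4→B4→A3→B5 (+1); matched 6.
No augmenting path remains; maximum matching = 6.
König certificate: {A1, A2, A3, A5, A7, B4} is a vertex cover of size 6 (every listed pair touches it), so no matching can be larger.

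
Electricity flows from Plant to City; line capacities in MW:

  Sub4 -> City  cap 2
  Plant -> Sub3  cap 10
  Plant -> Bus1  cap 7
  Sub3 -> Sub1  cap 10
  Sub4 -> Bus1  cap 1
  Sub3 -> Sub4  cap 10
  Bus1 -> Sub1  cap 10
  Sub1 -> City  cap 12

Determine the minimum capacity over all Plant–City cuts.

14

Augment Plant→Bus1→Sub1→City: bottleneck 7, flow now 7.
Augment Plant→Sub3→Sub1→City: bottleneck 5, flow now 12.
Augment Plant→Sub3→Sub4→City: bottleneck 2, flow now 14.
No augmenting path remains; maximum flow = 14.
By max-flow min-cut, the minimum cut capacity equals the max flow.
In the residual graph, reachable from Plant: {Plant, Bus1, Sub3, Sub1, Sub4}.
Min-cut edges: Sub1→City (12), Sub4→City (2); capacity 12 + 2 = 14.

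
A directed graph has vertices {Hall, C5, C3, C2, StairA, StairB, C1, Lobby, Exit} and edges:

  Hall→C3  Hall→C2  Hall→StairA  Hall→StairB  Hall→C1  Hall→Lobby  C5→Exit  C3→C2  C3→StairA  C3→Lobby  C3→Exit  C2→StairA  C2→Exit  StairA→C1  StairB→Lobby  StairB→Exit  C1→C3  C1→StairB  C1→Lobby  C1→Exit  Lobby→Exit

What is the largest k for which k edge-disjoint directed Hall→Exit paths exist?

5

Assign every edge capacity 1; by Menger, the answer equals the max flow.
Path Hall→C3→Exit (+1); total 1.
Path Hall→C2→Exit (+1); total 2.
Path Hall→StairB→Exit (+1); total 3.
Path Hall→C1→Exit (+1); total 4.
Path Hall→Lobby→Exit (+1); total 5.
No residual Hall→Exit path; max flow = 5.
Certifying cut of size 5: {C1→Exit, C2→Exit, C3→Exit, Lobby→Exit, StairB→Exit}.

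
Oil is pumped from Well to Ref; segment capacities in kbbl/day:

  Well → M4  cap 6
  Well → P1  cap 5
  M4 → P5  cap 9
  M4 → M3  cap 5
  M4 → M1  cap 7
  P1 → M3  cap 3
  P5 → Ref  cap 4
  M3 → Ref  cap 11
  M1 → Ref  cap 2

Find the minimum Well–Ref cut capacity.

9

Augment Well→M4→P5→Ref: bottleneck 4, flow now 4.
Augment Well→M4→M3→Ref: bottleneck 2, flow now 6.
Augment Well→P1→M3→Ref: bottleneck 3, flow now 9.
No augmenting path remains; maximum flow = 9.
By max-flow min-cut, the minimum cut capacity equals the max flow.
In the residual graph, reachable from Well: {Well, P1}.
Min-cut edges: Well→M4 (6), P1→M3 (3); capacity 6 + 3 = 9.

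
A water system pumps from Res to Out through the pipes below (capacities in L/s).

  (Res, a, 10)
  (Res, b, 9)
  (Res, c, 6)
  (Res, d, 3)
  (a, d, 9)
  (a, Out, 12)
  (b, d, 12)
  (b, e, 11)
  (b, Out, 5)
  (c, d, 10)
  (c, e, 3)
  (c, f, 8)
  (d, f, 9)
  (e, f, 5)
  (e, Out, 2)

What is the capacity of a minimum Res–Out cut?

Augment Res→a→Out: bottleneck 10, flow now 10.
Augment Res→b→Out: bottleneck 5, flow now 15.
Augment Res→b→e→Out: bottleneck 2, flow now 17.
No augmenting path remains; maximum flow = 17.
By max-flow min-cut, the minimum cut capacity equals the max flow.
In the residual graph, reachable from Res: {Res, b, c, d, e, f}.
Min-cut edges: Res→a (10), b→Out (5), e→Out (2); capacity 10 + 5 + 2 = 17.

17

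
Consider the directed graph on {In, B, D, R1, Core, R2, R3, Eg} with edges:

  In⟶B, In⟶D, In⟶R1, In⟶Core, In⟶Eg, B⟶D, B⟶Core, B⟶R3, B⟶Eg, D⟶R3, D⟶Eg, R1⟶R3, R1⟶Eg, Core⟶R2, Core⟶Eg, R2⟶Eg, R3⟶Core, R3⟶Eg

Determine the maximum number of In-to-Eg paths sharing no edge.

Assign every edge capacity 1; by Menger, the answer equals the max flow.
Path In→Eg (+1); total 1.
Path In→B→Eg (+1); total 2.
Path In→D→Eg (+1); total 3.
Path In→R1→Eg (+1); total 4.
Path In→Core→Eg (+1); total 5.
No residual In→Eg path; max flow = 5.
Certifying cut of size 5: {In→B, In→Core, In→D, In→Eg, In→R1}.

5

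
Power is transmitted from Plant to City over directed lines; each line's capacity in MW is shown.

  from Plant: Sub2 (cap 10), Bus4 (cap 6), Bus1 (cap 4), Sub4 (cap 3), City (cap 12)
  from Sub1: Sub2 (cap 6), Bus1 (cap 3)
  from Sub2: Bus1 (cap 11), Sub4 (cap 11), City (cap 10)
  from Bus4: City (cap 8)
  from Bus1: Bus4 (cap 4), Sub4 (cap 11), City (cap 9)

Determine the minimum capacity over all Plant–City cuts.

32

Augment Plant→City: bottleneck 12, flow now 12.
Augment Plant→Sub2→City: bottleneck 10, flow now 22.
Augment Plant→Bus4→City: bottleneck 6, flow now 28.
Augment Plant→Bus1→City: bottleneck 4, flow now 32.
No augmenting path remains; maximum flow = 32.
By max-flow min-cut, the minimum cut capacity equals the max flow.
In the residual graph, reachable from Plant: {Plant, Sub4}.
Min-cut edges: Plant→Sub2 (10), Plant→Bus4 (6), Plant→Bus1 (4), Plant→City (12); capacity 10 + 6 + 4 + 12 = 32.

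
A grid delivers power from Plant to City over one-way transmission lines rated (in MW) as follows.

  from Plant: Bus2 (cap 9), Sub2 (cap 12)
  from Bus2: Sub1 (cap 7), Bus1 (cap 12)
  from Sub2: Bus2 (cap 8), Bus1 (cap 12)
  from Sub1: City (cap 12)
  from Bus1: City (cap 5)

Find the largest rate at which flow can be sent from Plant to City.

Augment Plant→Bus2→Sub1→City: bottleneck 7, flow now 7.
Augment Plant→Bus2→Bus1→City: bottleneck 2, flow now 9.
Augment Plant→Sub2→Bus1→City: bottleneck 3, flow now 12.
No augmenting path remains; maximum flow = 12.
In the residual graph, reachable from Plant: {Plant, Bus2, Sub2, Bus1}.
Min-cut edges: Bus2→Sub1 (7), Bus1→City (5); capacity 7 + 5 = 12.
This cut is saturated, so no flow can exceed 12.

12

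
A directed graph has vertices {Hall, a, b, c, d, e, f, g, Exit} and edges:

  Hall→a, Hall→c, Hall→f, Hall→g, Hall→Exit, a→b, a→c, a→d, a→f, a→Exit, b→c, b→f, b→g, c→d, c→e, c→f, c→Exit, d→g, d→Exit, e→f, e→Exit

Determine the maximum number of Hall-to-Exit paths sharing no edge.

3

Assign every edge capacity 1; by Menger, the answer equals the max flow.
Path Hall→Exit (+1); total 1.
Path Hall→a→Exit (+1); total 2.
Path Hall→c→Exit (+1); total 3.
No residual Hall→Exit path; max flow = 3.
Certifying cut of size 3: {Hall→Exit, Hall→a, Hall→c}.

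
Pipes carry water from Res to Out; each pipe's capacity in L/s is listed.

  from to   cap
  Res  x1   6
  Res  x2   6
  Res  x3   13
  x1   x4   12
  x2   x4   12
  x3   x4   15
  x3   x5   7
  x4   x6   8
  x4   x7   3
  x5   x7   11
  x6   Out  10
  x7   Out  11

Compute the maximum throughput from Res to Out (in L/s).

18

Augment Res→x1→x4→x6→Out: bottleneck 6, flow now 6.
Augment Res→x2→x4→x6→Out: bottleneck 2, flow now 8.
Augment Res→x2→x4→x7→Out: bottleneck 3, flow now 11.
Augment Res→x3→x5→x7→Out: bottleneck 7, flow now 18.
No augmenting path remains; maximum flow = 18.
In the residual graph, reachable from Res: {Res, x1, x2, x3, x4}.
Min-cut edges: x3→x5 (7), x4→x6 (8), x4→x7 (3); capacity 7 + 8 + 3 = 18.
This cut is saturated, so no flow can exceed 18.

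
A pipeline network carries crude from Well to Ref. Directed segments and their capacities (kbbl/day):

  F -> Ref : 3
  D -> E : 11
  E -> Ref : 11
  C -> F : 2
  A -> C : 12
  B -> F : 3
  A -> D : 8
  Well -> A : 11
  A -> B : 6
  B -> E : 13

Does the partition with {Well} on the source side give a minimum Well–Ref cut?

Yes — it is a minimum cut (capacity 11).

Given cut capacity: 11 = 11.
Augment Well→A→B→E→Ref: bottleneck 6, flow now 6.
Augment Well→A→C→F→Ref: bottleneck 2, flow now 8.
Augment Well→A→D→E→Ref: bottleneck 3, flow now 11.
No augmenting path remains; maximum flow = 11.
Cut capacity 11 equals the max flow, so it is a minimum cut.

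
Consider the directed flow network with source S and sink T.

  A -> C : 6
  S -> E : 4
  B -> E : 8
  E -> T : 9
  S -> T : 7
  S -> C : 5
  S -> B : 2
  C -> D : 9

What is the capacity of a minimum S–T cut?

13

Augment S→T: bottleneck 7, flow now 7.
Augment S→E→T: bottleneck 4, flow now 11.
Augment S→B→E→T: bottleneck 2, flow now 13.
No augmenting path remains; maximum flow = 13.
By max-flow min-cut, the minimum cut capacity equals the max flow.
In the residual graph, reachable from S: {S, C, D}.
Min-cut edges: S→B (2), S→E (4), S→T (7); capacity 2 + 4 + 7 = 13.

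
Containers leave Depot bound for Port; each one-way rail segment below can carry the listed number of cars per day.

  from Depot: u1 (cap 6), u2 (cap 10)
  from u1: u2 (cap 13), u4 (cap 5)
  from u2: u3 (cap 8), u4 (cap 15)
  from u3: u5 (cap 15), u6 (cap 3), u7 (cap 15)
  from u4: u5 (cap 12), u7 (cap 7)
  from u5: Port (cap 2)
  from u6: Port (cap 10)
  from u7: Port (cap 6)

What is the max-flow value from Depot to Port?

11

Augment Depot→u1→u4→u5→Port: bottleneck 2, flow now 2.
Augment Depot→u1→u4→u7→Port: bottleneck 3, flow now 5.
Augment Depot→u2→u3→u6→Port: bottleneck 3, flow now 8.
Augment Depot→u2→u3→u7→Port: bottleneck 3, flow now 11.
No augmenting path remains; maximum flow = 11.
In the residual graph, reachable from Depot: {Depot, u1, u2, u3, u4, u5, u7}.
Min-cut edges: u3→u6 (3), u5→Port (2), u7→Port (6); capacity 3 + 2 + 6 = 11.
This cut is saturated, so no flow can exceed 11.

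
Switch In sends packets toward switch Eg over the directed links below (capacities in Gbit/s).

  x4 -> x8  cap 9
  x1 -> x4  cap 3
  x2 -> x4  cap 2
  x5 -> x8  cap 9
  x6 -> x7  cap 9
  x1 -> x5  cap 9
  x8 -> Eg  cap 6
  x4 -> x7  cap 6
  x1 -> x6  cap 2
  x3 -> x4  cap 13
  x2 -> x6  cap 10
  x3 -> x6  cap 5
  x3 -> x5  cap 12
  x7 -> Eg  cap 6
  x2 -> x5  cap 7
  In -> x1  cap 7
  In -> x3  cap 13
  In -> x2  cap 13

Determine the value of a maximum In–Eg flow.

12

Augment In→x1→x4→x7→Eg: bottleneck 3, flow now 3.
Augment In→x1→x5→x8→Eg: bottleneck 4, flow now 7.
Augment In→x2→x4→x7→Eg: bottleneck 2, flow now 9.
Augment In→x2→x5→x8→Eg: bottleneck 2, flow now 11.
Augment In→x2→x6→x7→Eg: bottleneck 1, flow now 12.
No augmenting path remains; maximum flow = 12.
In the residual graph, reachable from In: {In, x1, x2, x3, x4, x5, x6, x7, x8}.
Min-cut edges: x7→Eg (6), x8→Eg (6); capacity 6 + 6 = 12.
This cut is saturated, so no flow can exceed 12.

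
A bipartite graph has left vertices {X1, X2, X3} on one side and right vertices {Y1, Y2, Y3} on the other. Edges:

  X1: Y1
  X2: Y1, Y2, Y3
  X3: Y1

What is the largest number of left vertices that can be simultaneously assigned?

Unit-capacity flow: source→left, listed edges, right→sink; max matching = max flow.
Augmenting path X1→Y1 (+1); matched 1.
Augmenting path X2→Y2 (+1); matched 2.
No augmenting path remains; maximum matching = 2.
König certificate: {X2, Y1} is a vertex cover of size 2 (every listed pair touches it), so no matching can be larger.

2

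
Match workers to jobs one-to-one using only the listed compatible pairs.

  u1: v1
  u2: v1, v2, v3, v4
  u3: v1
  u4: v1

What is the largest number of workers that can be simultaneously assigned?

2

Unit-capacity flow: source→left, listed edges, right→sink; max matching = max flow.
Augmenting path u1→v1 (+1); matched 1.
Augmenting path u2→v2 (+1); matched 2.
No augmenting path remains; maximum matching = 2.
König certificate: {u2, v1} is a vertex cover of size 2 (every listed pair touches it), so no matching can be larger.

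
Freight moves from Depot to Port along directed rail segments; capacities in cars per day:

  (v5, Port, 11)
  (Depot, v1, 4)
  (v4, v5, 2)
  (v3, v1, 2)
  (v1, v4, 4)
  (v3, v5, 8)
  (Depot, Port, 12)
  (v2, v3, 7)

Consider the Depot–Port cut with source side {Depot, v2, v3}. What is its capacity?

26

Edges leaving {Depot, v2, v3}: Depot→v1 (4), Depot→Port (12), v3→v1 (2), v3→v5 (8).
Cut capacity = 4 + 12 + 2 + 8 = 26.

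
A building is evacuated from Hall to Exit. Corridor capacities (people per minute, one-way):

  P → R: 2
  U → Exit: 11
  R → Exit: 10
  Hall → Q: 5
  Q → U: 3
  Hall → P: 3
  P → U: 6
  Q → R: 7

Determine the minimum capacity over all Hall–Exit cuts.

Augment Hall→P→R→Exit: bottleneck 2, flow now 2.
Augment Hall→P→U→Exit: bottleneck 1, flow now 3.
Augment Hall→Q→R→Exit: bottleneck 5, flow now 8.
No augmenting path remains; maximum flow = 8.
By max-flow min-cut, the minimum cut capacity equals the max flow.
In the residual graph, reachable from Hall: {Hall}.
Min-cut edges: Hall→P (3), Hall→Q (5); capacity 3 + 5 = 8.

8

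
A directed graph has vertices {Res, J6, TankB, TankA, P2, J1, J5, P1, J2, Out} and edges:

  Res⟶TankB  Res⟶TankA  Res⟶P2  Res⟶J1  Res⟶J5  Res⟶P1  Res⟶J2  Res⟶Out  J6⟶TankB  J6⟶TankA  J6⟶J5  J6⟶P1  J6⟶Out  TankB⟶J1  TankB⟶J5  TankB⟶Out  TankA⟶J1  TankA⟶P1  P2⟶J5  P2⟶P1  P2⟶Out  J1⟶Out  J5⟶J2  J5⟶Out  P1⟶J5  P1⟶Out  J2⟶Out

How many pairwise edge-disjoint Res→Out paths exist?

Assign every edge capacity 1; by Menger, the answer equals the max flow.
Path Res→Out (+1); total 1.
Path Res→TankB→Out (+1); total 2.
Path Res→P2→Out (+1); total 3.
Path Res→J1→Out (+1); total 4.
Path Res→J5→Out (+1); total 5.
Path Res→P1→Out (+1); total 6.
Path Res→J2→Out (+1); total 7.
No residual Res→Out path; max flow = 7.
Certifying cut of size 7: {J1→Out, J2→Out, J5→Out, P1→Out, Res→Out, Res→P2, Res→TankB}.

7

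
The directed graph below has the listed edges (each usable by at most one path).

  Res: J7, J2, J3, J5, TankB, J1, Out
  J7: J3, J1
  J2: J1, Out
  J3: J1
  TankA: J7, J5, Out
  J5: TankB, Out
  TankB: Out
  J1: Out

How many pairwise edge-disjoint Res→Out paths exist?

5

Assign every edge capacity 1; by Menger, the answer equals the max flow.
Path Res→Out (+1); total 1.
Path Res→J2→Out (+1); total 2.
Path Res→J5→Out (+1); total 3.
Path Res→TankB→Out (+1); total 4.
Path Res→J1→Out (+1); total 5.
No residual Res→Out path; max flow = 5.
Certifying cut of size 5: {J1→Out, Res→J2, Res→J5, Res→Out, Res→TankB}.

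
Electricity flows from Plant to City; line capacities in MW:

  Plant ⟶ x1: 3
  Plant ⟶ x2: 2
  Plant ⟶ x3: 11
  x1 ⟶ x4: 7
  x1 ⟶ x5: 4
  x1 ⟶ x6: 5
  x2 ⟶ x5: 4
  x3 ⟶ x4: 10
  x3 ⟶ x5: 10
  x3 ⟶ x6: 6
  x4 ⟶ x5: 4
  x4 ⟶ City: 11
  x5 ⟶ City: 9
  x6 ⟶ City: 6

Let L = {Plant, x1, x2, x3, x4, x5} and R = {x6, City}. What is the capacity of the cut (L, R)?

Edges leaving {Plant, x1, x2, x3, x4, x5}: x1→x6 (5), x3→x6 (6), x4→City (11), x5→City (9).
Cut capacity = 5 + 6 + 11 + 9 = 31.

31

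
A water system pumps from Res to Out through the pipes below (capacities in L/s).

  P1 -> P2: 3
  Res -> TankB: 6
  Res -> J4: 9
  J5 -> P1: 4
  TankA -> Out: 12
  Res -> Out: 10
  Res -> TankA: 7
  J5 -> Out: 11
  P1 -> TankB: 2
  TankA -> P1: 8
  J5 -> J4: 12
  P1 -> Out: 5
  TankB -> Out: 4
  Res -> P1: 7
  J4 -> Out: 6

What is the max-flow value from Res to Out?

Augment Res→Out: bottleneck 10, flow now 10.
Augment Res→TankA→Out: bottleneck 7, flow now 17.
Augment Res→P1→Out: bottleneck 5, flow now 22.
Augment Res→J4→Out: bottleneck 6, flow now 28.
Augment Res→TankB→Out: bottleneck 4, flow now 32.
No augmenting path remains; maximum flow = 32.
In the residual graph, reachable from Res: {Res, P1, J4, TankB, P2}.
Min-cut edges: Res→TankA (7), Res→Out (10), P1→Out (5), J4→Out (6), TankB→Out (4); capacity 7 + 10 + 5 + 6 + 4 = 32.
This cut is saturated, so no flow can exceed 32.

32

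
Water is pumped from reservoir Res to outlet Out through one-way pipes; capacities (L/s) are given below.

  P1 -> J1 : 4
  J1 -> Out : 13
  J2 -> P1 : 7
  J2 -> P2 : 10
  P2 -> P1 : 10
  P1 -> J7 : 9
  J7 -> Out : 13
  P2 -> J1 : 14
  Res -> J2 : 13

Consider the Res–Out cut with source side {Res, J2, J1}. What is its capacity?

30

Edges leaving {Res, J2, J1}: J2→P1 (7), J2→P2 (10), J1→Out (13).
Cut capacity = 7 + 10 + 13 = 30.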